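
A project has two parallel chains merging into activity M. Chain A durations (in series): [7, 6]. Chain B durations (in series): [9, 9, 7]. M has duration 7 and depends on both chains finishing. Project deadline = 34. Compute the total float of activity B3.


Forward pass: ES(B3) = sum of predecessors on chain B = 18
EF = ES + duration = 18 + 7 = 25
Backward pass: LF(M) = deadline = 34; LS(M) = 34 - 7 = 27
LF(B3) = LS(M) - sum(successors on chain B) = 27 - 0 = 27
LS = LF - duration = 27 - 7 = 20
Total float = LS - ES = 20 - 18 = 2

2


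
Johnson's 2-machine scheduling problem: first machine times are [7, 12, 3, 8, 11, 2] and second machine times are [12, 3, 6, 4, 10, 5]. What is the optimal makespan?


Apply Johnson's rule:
  Group 1 (a <= b): [(6, 2, 5), (3, 3, 6), (1, 7, 12)]
  Group 2 (a > b): [(5, 11, 10), (4, 8, 4), (2, 12, 3)]
Optimal job order: [6, 3, 1, 5, 4, 2]
Schedule:
  Job 6: M1 done at 2, M2 done at 7
  Job 3: M1 done at 5, M2 done at 13
  Job 1: M1 done at 12, M2 done at 25
  Job 5: M1 done at 23, M2 done at 35
  Job 4: M1 done at 31, M2 done at 39
  Job 2: M1 done at 43, M2 done at 46
Makespan = 46

46


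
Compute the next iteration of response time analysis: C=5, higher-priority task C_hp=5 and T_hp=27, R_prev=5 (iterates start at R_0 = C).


R_next = C + ceil(R_prev / T_hp) * C_hp
ceil(5 / 27) = ceil(0.1852) = 1
Interference = 1 * 5 = 5
R_next = 5 + 5 = 10

10


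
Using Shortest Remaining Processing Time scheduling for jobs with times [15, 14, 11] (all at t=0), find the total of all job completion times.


Since all jobs arrive at t=0, SRPT equals SPT ordering.
SPT order: [11, 14, 15]
Completion times:
  Job 1: p=11, C=11
  Job 2: p=14, C=25
  Job 3: p=15, C=40
Total completion time = 11 + 25 + 40 = 76

76


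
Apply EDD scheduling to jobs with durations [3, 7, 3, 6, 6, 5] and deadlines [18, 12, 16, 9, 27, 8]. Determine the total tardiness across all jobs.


Sort by due date (EDD order): [(5, 8), (6, 9), (7, 12), (3, 16), (3, 18), (6, 27)]
Compute completion times and tardiness:
  Job 1: p=5, d=8, C=5, tardiness=max(0,5-8)=0
  Job 2: p=6, d=9, C=11, tardiness=max(0,11-9)=2
  Job 3: p=7, d=12, C=18, tardiness=max(0,18-12)=6
  Job 4: p=3, d=16, C=21, tardiness=max(0,21-16)=5
  Job 5: p=3, d=18, C=24, tardiness=max(0,24-18)=6
  Job 6: p=6, d=27, C=30, tardiness=max(0,30-27)=3
Total tardiness = 22

22


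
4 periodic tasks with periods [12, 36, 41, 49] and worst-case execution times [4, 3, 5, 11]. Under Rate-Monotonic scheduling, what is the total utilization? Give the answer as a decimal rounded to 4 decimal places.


Compute individual utilizations (exact fractions):
  Task 1: C/T = 4/12 = 1/3 (approx. 0.3333)
  Task 2: C/T = 3/36 = 1/12 (approx. 0.0833)
  Task 3: C/T = 5/41 (approx. 0.122)
  Task 4: C/T = 11/49 (approx. 0.2245)
Total utilization U = 1/3 + 1/12 + 5/41 + 11/49 = 18397/24108
Rounded to 4 decimal places: U = 0.7631
RM (Liu & Layland) bound for 4 tasks = 0.756828; compare with U = 18397/24108 (approx. 0.763108)
bound < U <= 1, so the RM sufficient condition is not met (inconclusive; an exact test such as response-time analysis is needed).

0.7631


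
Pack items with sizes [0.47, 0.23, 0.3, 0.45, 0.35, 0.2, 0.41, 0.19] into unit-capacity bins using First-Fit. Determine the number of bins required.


Place items sequentially using First-Fit:
  Item 0.47 -> new Bin 1
  Item 0.23 -> Bin 1 (now 0.7)
  Item 0.3 -> Bin 1 (now 1.0)
  Item 0.45 -> new Bin 2
  Item 0.35 -> Bin 2 (now 0.8)
  Item 0.2 -> Bin 2 (now 1.0)
  Item 0.41 -> new Bin 3
  Item 0.19 -> Bin 3 (now 0.6)
Total bins used = 3

3


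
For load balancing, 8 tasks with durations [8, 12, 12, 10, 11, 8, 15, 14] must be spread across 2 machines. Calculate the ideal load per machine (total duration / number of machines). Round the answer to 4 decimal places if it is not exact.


Total processing time = 8 + 12 + 12 + 10 + 11 + 8 + 15 + 14 = 90
Number of machines = 2
Ideal balanced load = 90 / 2 = 45.0

45.0


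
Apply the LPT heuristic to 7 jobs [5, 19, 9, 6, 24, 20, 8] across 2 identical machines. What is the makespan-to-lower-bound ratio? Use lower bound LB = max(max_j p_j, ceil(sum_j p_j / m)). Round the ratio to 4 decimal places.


LPT order: [24, 20, 19, 9, 8, 6, 5]
Machine loads after assignment: [46, 45]
LPT makespan = 46
Lower bound = max(max_job, ceil(total/2)) = max(24, 46) = 46
Ratio = 46 / 46 = 1.0

1.0


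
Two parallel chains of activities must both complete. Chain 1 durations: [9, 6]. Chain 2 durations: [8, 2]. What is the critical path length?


Path A total = 9 + 6 = 15
Path B total = 8 + 2 = 10
Critical path = longest path = max(15, 10) = 15

15


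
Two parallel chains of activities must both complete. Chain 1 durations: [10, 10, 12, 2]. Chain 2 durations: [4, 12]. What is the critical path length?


Path A total = 10 + 10 + 12 + 2 = 34
Path B total = 4 + 12 = 16
Critical path = longest path = max(34, 16) = 34

34


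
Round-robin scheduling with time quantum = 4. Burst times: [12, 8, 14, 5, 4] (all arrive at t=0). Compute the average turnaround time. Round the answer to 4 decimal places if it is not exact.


Time quantum = 4
Execution trace:
  J1 runs 4 units, time = 4
  J2 runs 4 units, time = 8
  J3 runs 4 units, time = 12
  J4 runs 4 units, time = 16
  J5 runs 4 units, time = 20
  J1 runs 4 units, time = 24
  J2 runs 4 units, time = 28
  J3 runs 4 units, time = 32
  J4 runs 1 units, time = 33
  J1 runs 4 units, time = 37
  J3 runs 4 units, time = 41
  J3 runs 2 units, time = 43
Finish times: [37, 28, 43, 33, 20]
Average turnaround = 161/5 = 32.2

32.2


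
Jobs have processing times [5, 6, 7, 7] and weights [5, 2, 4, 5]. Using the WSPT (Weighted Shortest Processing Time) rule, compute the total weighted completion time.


Compute p/w ratios and sort ascending (WSPT): [(5, 5), (7, 5), (7, 4), (6, 2)]
Compute weighted completion times:
  Job (p=5,w=5): C=5, w*C=5*5=25
  Job (p=7,w=5): C=12, w*C=5*12=60
  Job (p=7,w=4): C=19, w*C=4*19=76
  Job (p=6,w=2): C=25, w*C=2*25=50
Total weighted completion time = 211

211


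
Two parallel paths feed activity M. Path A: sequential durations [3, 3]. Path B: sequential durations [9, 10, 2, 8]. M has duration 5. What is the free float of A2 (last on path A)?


ES(A2) = sum of predecessors on chain A = 3
EF(A2) = ES + duration = 3 + 3 = 6
Successor of A2 is M. ES(M) = max(sum(A), sum(B)) = max(6, 29) = 29
Free float = ES(successor) - EF(current) = 29 - 6 = 23

23


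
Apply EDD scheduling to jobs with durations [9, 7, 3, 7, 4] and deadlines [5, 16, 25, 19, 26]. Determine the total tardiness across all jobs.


Sort by due date (EDD order): [(9, 5), (7, 16), (7, 19), (3, 25), (4, 26)]
Compute completion times and tardiness:
  Job 1: p=9, d=5, C=9, tardiness=max(0,9-5)=4
  Job 2: p=7, d=16, C=16, tardiness=max(0,16-16)=0
  Job 3: p=7, d=19, C=23, tardiness=max(0,23-19)=4
  Job 4: p=3, d=25, C=26, tardiness=max(0,26-25)=1
  Job 5: p=4, d=26, C=30, tardiness=max(0,30-26)=4
Total tardiness = 13

13


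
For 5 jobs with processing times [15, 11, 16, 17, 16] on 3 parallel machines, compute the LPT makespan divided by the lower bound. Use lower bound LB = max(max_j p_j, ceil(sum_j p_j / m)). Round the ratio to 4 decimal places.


LPT order: [17, 16, 16, 15, 11]
Machine loads after assignment: [17, 31, 27]
LPT makespan = 31
Lower bound = max(max_job, ceil(total/3)) = max(17, 25) = 25
Ratio = 31 / 25 = 1.24

1.24


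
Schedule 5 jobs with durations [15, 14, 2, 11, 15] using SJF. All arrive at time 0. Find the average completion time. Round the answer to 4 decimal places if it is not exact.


SJF order (ascending): [2, 11, 14, 15, 15]
Completion times:
  Job 1: burst=2, C=2
  Job 2: burst=11, C=13
  Job 3: burst=14, C=27
  Job 4: burst=15, C=42
  Job 5: burst=15, C=57
Average completion = 141/5 = 28.2

28.2


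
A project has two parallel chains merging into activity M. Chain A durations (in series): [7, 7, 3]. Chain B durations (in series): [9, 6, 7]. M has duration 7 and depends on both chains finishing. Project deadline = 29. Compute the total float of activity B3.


Forward pass: ES(B3) = sum of predecessors on chain B = 15
EF = ES + duration = 15 + 7 = 22
Backward pass: LF(M) = deadline = 29; LS(M) = 29 - 7 = 22
LF(B3) = LS(M) - sum(successors on chain B) = 22 - 0 = 22
LS = LF - duration = 22 - 7 = 15
Total float = LS - ES = 15 - 15 = 0

0


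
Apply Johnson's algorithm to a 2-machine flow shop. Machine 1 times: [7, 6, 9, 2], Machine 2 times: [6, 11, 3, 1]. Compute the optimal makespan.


Apply Johnson's rule:
  Group 1 (a <= b): [(2, 6, 11)]
  Group 2 (a > b): [(1, 7, 6), (3, 9, 3), (4, 2, 1)]
Optimal job order: [2, 1, 3, 4]
Schedule:
  Job 2: M1 done at 6, M2 done at 17
  Job 1: M1 done at 13, M2 done at 23
  Job 3: M1 done at 22, M2 done at 26
  Job 4: M1 done at 24, M2 done at 27
Makespan = 27

27


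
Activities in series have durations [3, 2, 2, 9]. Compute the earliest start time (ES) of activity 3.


Activity 3 starts after activities 1 through 2 complete.
Predecessor durations: [3, 2]
ES = 3 + 2 = 5

5


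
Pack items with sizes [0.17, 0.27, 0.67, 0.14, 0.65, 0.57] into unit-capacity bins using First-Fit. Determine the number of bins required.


Place items sequentially using First-Fit:
  Item 0.17 -> new Bin 1
  Item 0.27 -> Bin 1 (now 0.44)
  Item 0.67 -> new Bin 2
  Item 0.14 -> Bin 1 (now 0.58)
  Item 0.65 -> new Bin 3
  Item 0.57 -> new Bin 4
Total bins used = 4

4


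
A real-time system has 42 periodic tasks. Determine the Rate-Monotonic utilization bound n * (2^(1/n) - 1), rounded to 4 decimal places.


Compute 2^(1/42) = 1.0166404394
Subtract 1: 1.0166404394 - 1 = 0.0166404394
Multiply by n: 42 * 0.0166404394 = 0.6988984548
Round to 4 dp: 0.6989

0.6989


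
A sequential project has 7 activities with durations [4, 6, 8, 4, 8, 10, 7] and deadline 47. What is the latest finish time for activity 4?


LF(activity 4) = deadline - sum of successor durations
Successors: activities 5 through 7 with durations [8, 10, 7]
Sum of successor durations = 25
LF = 47 - 25 = 22

22


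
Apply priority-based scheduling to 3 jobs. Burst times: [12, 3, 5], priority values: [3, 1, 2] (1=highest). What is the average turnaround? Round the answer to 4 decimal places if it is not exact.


Sort by priority (ascending = highest first):
Order: [(1, 3), (2, 5), (3, 12)]
Completion times:
  Priority 1, burst=3, C=3
  Priority 2, burst=5, C=8
  Priority 3, burst=12, C=20
Average turnaround = 31/3 = 10.3333

10.3333


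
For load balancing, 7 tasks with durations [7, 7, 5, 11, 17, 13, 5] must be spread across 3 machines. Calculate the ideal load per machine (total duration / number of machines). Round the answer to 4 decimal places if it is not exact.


Total processing time = 7 + 7 + 5 + 11 + 17 + 13 + 5 = 65
Number of machines = 3
Ideal balanced load = 65 / 3 = 21.6667

21.6667


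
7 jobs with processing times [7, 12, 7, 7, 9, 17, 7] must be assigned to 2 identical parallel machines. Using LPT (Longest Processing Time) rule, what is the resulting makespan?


Sort jobs in decreasing order (LPT): [17, 12, 9, 7, 7, 7, 7]
Assign each job to the least loaded machine:
  Machine 1: jobs [17, 7, 7], load = 31
  Machine 2: jobs [12, 9, 7, 7], load = 35
Makespan = max load = 35

35


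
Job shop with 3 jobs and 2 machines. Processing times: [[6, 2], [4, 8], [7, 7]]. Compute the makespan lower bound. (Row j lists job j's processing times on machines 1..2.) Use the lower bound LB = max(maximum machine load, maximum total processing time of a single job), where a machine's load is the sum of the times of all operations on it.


Machine loads:
  Machine 1: 6 + 4 + 7 = 17
  Machine 2: 2 + 8 + 7 = 17
Max machine load = 17
Job totals:
  Job 1: 8
  Job 2: 12
  Job 3: 14
Max job total = 14
Lower bound = max(17, 14) = 17

17


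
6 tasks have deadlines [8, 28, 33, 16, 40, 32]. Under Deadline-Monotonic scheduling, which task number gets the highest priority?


Sort tasks by relative deadline (ascending):
  Task 1: deadline = 8
  Task 4: deadline = 16
  Task 2: deadline = 28
  Task 6: deadline = 32
  Task 3: deadline = 33
  Task 5: deadline = 40
Priority order (highest first): [1, 4, 2, 6, 3, 5]
Highest priority task = 1

1


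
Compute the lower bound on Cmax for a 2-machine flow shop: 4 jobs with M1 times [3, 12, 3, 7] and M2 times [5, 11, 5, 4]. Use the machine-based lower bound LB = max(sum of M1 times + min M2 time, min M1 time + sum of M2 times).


LB1 = sum(M1 times) + min(M2 times) = 25 + 4 = 29
LB2 = min(M1 times) + sum(M2 times) = 3 + 25 = 28
Lower bound = max(LB1, LB2) = max(29, 28) = 29

29


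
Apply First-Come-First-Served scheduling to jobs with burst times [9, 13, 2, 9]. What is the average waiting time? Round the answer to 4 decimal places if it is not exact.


FCFS order (as given): [9, 13, 2, 9]
Waiting times:
  Job 1: wait = 0
  Job 2: wait = 9
  Job 3: wait = 22
  Job 4: wait = 24
Sum of waiting times = 55
Average waiting time = 55/4 = 13.75

13.75


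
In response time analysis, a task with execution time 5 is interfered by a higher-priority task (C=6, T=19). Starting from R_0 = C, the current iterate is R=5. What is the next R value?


R_next = C + ceil(R_prev / T_hp) * C_hp
ceil(5 / 19) = ceil(0.2632) = 1
Interference = 1 * 6 = 6
R_next = 5 + 6 = 11

11


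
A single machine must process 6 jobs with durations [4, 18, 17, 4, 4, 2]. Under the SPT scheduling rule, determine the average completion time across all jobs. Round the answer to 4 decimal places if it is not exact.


Sort jobs by processing time (SPT order): [2, 4, 4, 4, 17, 18]
Compute completion times sequentially:
  Job 1: processing = 2, completes at 2
  Job 2: processing = 4, completes at 6
  Job 3: processing = 4, completes at 10
  Job 4: processing = 4, completes at 14
  Job 5: processing = 17, completes at 31
  Job 6: processing = 18, completes at 49
Sum of completion times = 112
Average completion time = 112/6 = 18.6667

18.6667


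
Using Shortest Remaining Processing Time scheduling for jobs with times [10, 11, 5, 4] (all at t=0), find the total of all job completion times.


Since all jobs arrive at t=0, SRPT equals SPT ordering.
SPT order: [4, 5, 10, 11]
Completion times:
  Job 1: p=4, C=4
  Job 2: p=5, C=9
  Job 3: p=10, C=19
  Job 4: p=11, C=30
Total completion time = 4 + 9 + 19 + 30 = 62

62


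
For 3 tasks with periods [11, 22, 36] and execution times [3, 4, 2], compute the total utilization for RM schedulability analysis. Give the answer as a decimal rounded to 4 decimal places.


Compute individual utilizations (exact fractions):
  Task 1: C/T = 3/11 (approx. 0.2727)
  Task 2: C/T = 4/22 = 2/11 (approx. 0.1818)
  Task 3: C/T = 2/36 = 1/18 (approx. 0.0556)
Total utilization U = 3/11 + 2/11 + 1/18 = 101/198
Rounded to 4 decimal places: U = 0.5101
RM (Liu & Layland) bound for 3 tasks = 0.779763; compare with U = 101/198 (approx. 0.510101)
U <= bound, so schedulable by RM sufficient condition.

0.5101


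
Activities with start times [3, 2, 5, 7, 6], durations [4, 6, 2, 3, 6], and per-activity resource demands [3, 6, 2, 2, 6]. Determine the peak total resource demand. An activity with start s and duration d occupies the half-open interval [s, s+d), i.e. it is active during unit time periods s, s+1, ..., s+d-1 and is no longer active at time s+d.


Each activity i is active on [start_i, start_i + duration_i).
Compute total resource usage per time slot:
  t=0: active resources = [], total = 0
  t=1: active resources = [], total = 0
  t=2: active resources = [6], total = 6
  t=3: active resources = [3, 6], total = 9
  t=4: active resources = [3, 6], total = 9
  t=5: active resources = [3, 6, 2], total = 11
  t=6: active resources = [3, 6, 2, 6], total = 17
  t=7: active resources = [6, 2, 6], total = 14
  t=8: active resources = [2, 6], total = 8
  t=9: active resources = [2, 6], total = 8
  t=10: active resources = [6], total = 6
  t=11: active resources = [6], total = 6
Peak resource demand = 17

17


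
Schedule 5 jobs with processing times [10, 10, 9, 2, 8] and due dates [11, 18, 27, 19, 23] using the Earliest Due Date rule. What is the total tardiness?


Sort by due date (EDD order): [(10, 11), (10, 18), (2, 19), (8, 23), (9, 27)]
Compute completion times and tardiness:
  Job 1: p=10, d=11, C=10, tardiness=max(0,10-11)=0
  Job 2: p=10, d=18, C=20, tardiness=max(0,20-18)=2
  Job 3: p=2, d=19, C=22, tardiness=max(0,22-19)=3
  Job 4: p=8, d=23, C=30, tardiness=max(0,30-23)=7
  Job 5: p=9, d=27, C=39, tardiness=max(0,39-27)=12
Total tardiness = 24

24


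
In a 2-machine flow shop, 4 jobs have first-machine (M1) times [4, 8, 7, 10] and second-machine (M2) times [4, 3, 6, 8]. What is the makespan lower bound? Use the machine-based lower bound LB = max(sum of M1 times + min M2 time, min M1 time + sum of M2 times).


LB1 = sum(M1 times) + min(M2 times) = 29 + 3 = 32
LB2 = min(M1 times) + sum(M2 times) = 4 + 21 = 25
Lower bound = max(LB1, LB2) = max(32, 25) = 32

32


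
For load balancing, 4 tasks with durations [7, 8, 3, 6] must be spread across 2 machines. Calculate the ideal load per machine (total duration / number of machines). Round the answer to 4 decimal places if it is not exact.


Total processing time = 7 + 8 + 3 + 6 = 24
Number of machines = 2
Ideal balanced load = 24 / 2 = 12.0

12.0


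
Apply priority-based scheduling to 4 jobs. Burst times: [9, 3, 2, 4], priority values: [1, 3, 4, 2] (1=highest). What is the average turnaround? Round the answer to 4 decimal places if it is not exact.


Sort by priority (ascending = highest first):
Order: [(1, 9), (2, 4), (3, 3), (4, 2)]
Completion times:
  Priority 1, burst=9, C=9
  Priority 2, burst=4, C=13
  Priority 3, burst=3, C=16
  Priority 4, burst=2, C=18
Average turnaround = 56/4 = 14.0

14.0


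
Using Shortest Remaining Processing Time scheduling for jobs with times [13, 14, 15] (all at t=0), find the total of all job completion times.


Since all jobs arrive at t=0, SRPT equals SPT ordering.
SPT order: [13, 14, 15]
Completion times:
  Job 1: p=13, C=13
  Job 2: p=14, C=27
  Job 3: p=15, C=42
Total completion time = 13 + 27 + 42 = 82

82


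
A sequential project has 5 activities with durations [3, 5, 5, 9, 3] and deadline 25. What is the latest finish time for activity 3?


LF(activity 3) = deadline - sum of successor durations
Successors: activities 4 through 5 with durations [9, 3]
Sum of successor durations = 12
LF = 25 - 12 = 13

13


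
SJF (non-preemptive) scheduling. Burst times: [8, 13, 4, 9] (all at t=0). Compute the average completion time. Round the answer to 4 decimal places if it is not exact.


SJF order (ascending): [4, 8, 9, 13]
Completion times:
  Job 1: burst=4, C=4
  Job 2: burst=8, C=12
  Job 3: burst=9, C=21
  Job 4: burst=13, C=34
Average completion = 71/4 = 17.75

17.75


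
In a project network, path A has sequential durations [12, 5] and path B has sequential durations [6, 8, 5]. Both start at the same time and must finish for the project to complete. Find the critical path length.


Path A total = 12 + 5 = 17
Path B total = 6 + 8 + 5 = 19
Critical path = longest path = max(17, 19) = 19

19


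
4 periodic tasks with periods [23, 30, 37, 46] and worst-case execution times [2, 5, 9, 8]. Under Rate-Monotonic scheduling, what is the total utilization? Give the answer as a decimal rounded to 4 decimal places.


Compute individual utilizations (exact fractions):
  Task 1: C/T = 2/23 (approx. 0.087)
  Task 2: C/T = 5/30 = 1/6 (approx. 0.1667)
  Task 3: C/T = 9/37 (approx. 0.2432)
  Task 4: C/T = 8/46 = 4/23 (approx. 0.1739)
Total utilization U = 2/23 + 1/6 + 9/37 + 4/23 = 3425/5106
Rounded to 4 decimal places: U = 0.6708
RM (Liu & Layland) bound for 4 tasks = 0.756828; compare with U = 3425/5106 (approx. 0.670779)
U <= bound, so schedulable by RM sufficient condition.

0.6708


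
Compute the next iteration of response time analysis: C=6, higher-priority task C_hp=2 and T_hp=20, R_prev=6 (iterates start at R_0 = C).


R_next = C + ceil(R_prev / T_hp) * C_hp
ceil(6 / 20) = ceil(0.3) = 1
Interference = 1 * 2 = 2
R_next = 6 + 2 = 8

8


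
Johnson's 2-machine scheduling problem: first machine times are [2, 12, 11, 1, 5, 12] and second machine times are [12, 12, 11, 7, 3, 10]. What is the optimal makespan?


Apply Johnson's rule:
  Group 1 (a <= b): [(4, 1, 7), (1, 2, 12), (3, 11, 11), (2, 12, 12)]
  Group 2 (a > b): [(6, 12, 10), (5, 5, 3)]
Optimal job order: [4, 1, 3, 2, 6, 5]
Schedule:
  Job 4: M1 done at 1, M2 done at 8
  Job 1: M1 done at 3, M2 done at 20
  Job 3: M1 done at 14, M2 done at 31
  Job 2: M1 done at 26, M2 done at 43
  Job 6: M1 done at 38, M2 done at 53
  Job 5: M1 done at 43, M2 done at 56
Makespan = 56

56


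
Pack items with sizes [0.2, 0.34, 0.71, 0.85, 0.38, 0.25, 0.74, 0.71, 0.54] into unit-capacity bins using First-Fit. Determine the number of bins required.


Place items sequentially using First-Fit:
  Item 0.2 -> new Bin 1
  Item 0.34 -> Bin 1 (now 0.54)
  Item 0.71 -> new Bin 2
  Item 0.85 -> new Bin 3
  Item 0.38 -> Bin 1 (now 0.92)
  Item 0.25 -> Bin 2 (now 0.96)
  Item 0.74 -> new Bin 4
  Item 0.71 -> new Bin 5
  Item 0.54 -> new Bin 6
Total bins used = 6

6


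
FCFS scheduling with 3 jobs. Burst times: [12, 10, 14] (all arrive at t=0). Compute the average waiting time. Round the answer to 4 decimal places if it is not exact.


FCFS order (as given): [12, 10, 14]
Waiting times:
  Job 1: wait = 0
  Job 2: wait = 12
  Job 3: wait = 22
Sum of waiting times = 34
Average waiting time = 34/3 = 11.3333

11.3333


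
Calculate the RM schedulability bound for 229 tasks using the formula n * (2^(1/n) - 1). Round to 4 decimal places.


Compute 2^(1/229) = 1.0030314291
Subtract 1: 1.0030314291 - 1 = 0.0030314291
Multiply by n: 229 * 0.0030314291 = 0.6941972639
Round to 4 dp: 0.6942

0.6942


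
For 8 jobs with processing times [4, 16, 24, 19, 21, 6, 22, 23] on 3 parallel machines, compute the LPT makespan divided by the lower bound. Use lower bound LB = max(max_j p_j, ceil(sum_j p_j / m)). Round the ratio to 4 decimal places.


LPT order: [24, 23, 22, 21, 19, 16, 6, 4]
Machine loads after assignment: [46, 46, 43]
LPT makespan = 46
Lower bound = max(max_job, ceil(total/3)) = max(24, 45) = 45
Ratio = 46 / 45 = 1.0222

1.0222


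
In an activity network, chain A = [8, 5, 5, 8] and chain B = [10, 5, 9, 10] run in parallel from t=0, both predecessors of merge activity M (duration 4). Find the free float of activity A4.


ES(A4) = sum of predecessors on chain A = 18
EF(A4) = ES + duration = 18 + 8 = 26
Successor of A4 is M. ES(M) = max(sum(A), sum(B)) = max(26, 34) = 34
Free float = ES(successor) - EF(current) = 34 - 26 = 8

8


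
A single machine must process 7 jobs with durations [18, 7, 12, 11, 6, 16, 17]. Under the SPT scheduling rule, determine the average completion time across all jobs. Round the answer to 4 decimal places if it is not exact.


Sort jobs by processing time (SPT order): [6, 7, 11, 12, 16, 17, 18]
Compute completion times sequentially:
  Job 1: processing = 6, completes at 6
  Job 2: processing = 7, completes at 13
  Job 3: processing = 11, completes at 24
  Job 4: processing = 12, completes at 36
  Job 5: processing = 16, completes at 52
  Job 6: processing = 17, completes at 69
  Job 7: processing = 18, completes at 87
Sum of completion times = 287
Average completion time = 287/7 = 41.0

41.0


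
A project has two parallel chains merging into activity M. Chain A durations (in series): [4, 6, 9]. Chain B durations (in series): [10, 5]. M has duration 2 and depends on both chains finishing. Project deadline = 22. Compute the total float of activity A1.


Forward pass: ES(A1) = sum of predecessors on chain A = 0
EF = ES + duration = 0 + 4 = 4
Backward pass: LF(M) = deadline = 22; LS(M) = 22 - 2 = 20
LF(A1) = LS(M) - sum(successors on chain A) = 20 - 15 = 5
LS = LF - duration = 5 - 4 = 1
Total float = LS - ES = 1 - 0 = 1

1


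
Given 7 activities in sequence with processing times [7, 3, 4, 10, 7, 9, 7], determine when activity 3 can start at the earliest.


Activity 3 starts after activities 1 through 2 complete.
Predecessor durations: [7, 3]
ES = 7 + 3 = 10

10


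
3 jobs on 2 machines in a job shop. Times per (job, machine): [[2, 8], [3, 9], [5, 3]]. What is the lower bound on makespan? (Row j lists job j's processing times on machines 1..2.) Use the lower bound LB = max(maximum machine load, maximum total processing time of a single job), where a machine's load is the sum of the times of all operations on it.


Machine loads:
  Machine 1: 2 + 3 + 5 = 10
  Machine 2: 8 + 9 + 3 = 20
Max machine load = 20
Job totals:
  Job 1: 10
  Job 2: 12
  Job 3: 8
Max job total = 12
Lower bound = max(20, 12) = 20

20


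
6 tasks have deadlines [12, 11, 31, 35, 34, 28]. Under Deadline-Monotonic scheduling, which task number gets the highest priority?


Sort tasks by relative deadline (ascending):
  Task 2: deadline = 11
  Task 1: deadline = 12
  Task 6: deadline = 28
  Task 3: deadline = 31
  Task 5: deadline = 34
  Task 4: deadline = 35
Priority order (highest first): [2, 1, 6, 3, 5, 4]
Highest priority task = 2

2


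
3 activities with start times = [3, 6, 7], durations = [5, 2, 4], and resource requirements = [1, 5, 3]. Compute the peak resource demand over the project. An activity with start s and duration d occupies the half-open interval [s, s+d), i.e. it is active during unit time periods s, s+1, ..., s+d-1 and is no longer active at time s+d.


Each activity i is active on [start_i, start_i + duration_i).
Compute total resource usage per time slot:
  t=0: active resources = [], total = 0
  t=1: active resources = [], total = 0
  t=2: active resources = [], total = 0
  t=3: active resources = [1], total = 1
  t=4: active resources = [1], total = 1
  t=5: active resources = [1], total = 1
  t=6: active resources = [1, 5], total = 6
  t=7: active resources = [1, 5, 3], total = 9
  t=8: active resources = [3], total = 3
  t=9: active resources = [3], total = 3
  t=10: active resources = [3], total = 3
Peak resource demand = 9

9


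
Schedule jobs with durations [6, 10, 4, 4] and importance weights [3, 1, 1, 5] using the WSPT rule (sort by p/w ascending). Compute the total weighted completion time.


Compute p/w ratios and sort ascending (WSPT): [(4, 5), (6, 3), (4, 1), (10, 1)]
Compute weighted completion times:
  Job (p=4,w=5): C=4, w*C=5*4=20
  Job (p=6,w=3): C=10, w*C=3*10=30
  Job (p=4,w=1): C=14, w*C=1*14=14
  Job (p=10,w=1): C=24, w*C=1*24=24
Total weighted completion time = 88

88


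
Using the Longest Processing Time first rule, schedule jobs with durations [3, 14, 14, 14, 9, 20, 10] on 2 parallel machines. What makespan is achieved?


Sort jobs in decreasing order (LPT): [20, 14, 14, 14, 10, 9, 3]
Assign each job to the least loaded machine:
  Machine 1: jobs [20, 14, 9], load = 43
  Machine 2: jobs [14, 14, 10, 3], load = 41
Makespan = max load = 43

43


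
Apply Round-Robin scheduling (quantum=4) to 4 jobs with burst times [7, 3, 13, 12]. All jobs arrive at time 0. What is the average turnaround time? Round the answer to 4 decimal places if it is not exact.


Time quantum = 4
Execution trace:
  J1 runs 4 units, time = 4
  J2 runs 3 units, time = 7
  J3 runs 4 units, time = 11
  J4 runs 4 units, time = 15
  J1 runs 3 units, time = 18
  J3 runs 4 units, time = 22
  J4 runs 4 units, time = 26
  J3 runs 4 units, time = 30
  J4 runs 4 units, time = 34
  J3 runs 1 units, time = 35
Finish times: [18, 7, 35, 34]
Average turnaround = 94/4 = 23.5

23.5


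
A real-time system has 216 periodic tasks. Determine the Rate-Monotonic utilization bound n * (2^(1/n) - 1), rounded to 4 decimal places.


Compute 2^(1/216) = 1.0032141691
Subtract 1: 1.0032141691 - 1 = 0.0032141691
Multiply by n: 216 * 0.0032141691 = 0.6942605256
Round to 4 dp: 0.6943

0.6943


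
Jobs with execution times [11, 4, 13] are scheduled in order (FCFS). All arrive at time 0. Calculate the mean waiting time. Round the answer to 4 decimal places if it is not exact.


FCFS order (as given): [11, 4, 13]
Waiting times:
  Job 1: wait = 0
  Job 2: wait = 11
  Job 3: wait = 15
Sum of waiting times = 26
Average waiting time = 26/3 = 8.6667

8.6667


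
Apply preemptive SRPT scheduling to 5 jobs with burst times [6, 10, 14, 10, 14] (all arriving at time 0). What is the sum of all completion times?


Since all jobs arrive at t=0, SRPT equals SPT ordering.
SPT order: [6, 10, 10, 14, 14]
Completion times:
  Job 1: p=6, C=6
  Job 2: p=10, C=16
  Job 3: p=10, C=26
  Job 4: p=14, C=40
  Job 5: p=14, C=54
Total completion time = 6 + 16 + 26 + 40 + 54 = 142

142


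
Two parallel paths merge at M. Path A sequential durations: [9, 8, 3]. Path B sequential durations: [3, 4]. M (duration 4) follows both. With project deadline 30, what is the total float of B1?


Forward pass: ES(B1) = sum of predecessors on chain B = 0
EF = ES + duration = 0 + 3 = 3
Backward pass: LF(M) = deadline = 30; LS(M) = 30 - 4 = 26
LF(B1) = LS(M) - sum(successors on chain B) = 26 - 4 = 22
LS = LF - duration = 22 - 3 = 19
Total float = LS - ES = 19 - 0 = 19

19


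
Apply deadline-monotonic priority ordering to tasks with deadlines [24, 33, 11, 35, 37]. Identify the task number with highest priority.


Sort tasks by relative deadline (ascending):
  Task 3: deadline = 11
  Task 1: deadline = 24
  Task 2: deadline = 33
  Task 4: deadline = 35
  Task 5: deadline = 37
Priority order (highest first): [3, 1, 2, 4, 5]
Highest priority task = 3

3


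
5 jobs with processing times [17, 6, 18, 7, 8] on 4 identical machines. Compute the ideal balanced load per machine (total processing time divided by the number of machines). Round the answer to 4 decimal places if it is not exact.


Total processing time = 17 + 6 + 18 + 7 + 8 = 56
Number of machines = 4
Ideal balanced load = 56 / 4 = 14.0

14.0


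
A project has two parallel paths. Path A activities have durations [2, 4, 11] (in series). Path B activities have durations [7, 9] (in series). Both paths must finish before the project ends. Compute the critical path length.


Path A total = 2 + 4 + 11 = 17
Path B total = 7 + 9 = 16
Critical path = longest path = max(17, 16) = 17

17


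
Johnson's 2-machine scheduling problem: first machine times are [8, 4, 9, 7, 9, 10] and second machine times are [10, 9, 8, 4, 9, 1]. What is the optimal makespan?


Apply Johnson's rule:
  Group 1 (a <= b): [(2, 4, 9), (1, 8, 10), (5, 9, 9)]
  Group 2 (a > b): [(3, 9, 8), (4, 7, 4), (6, 10, 1)]
Optimal job order: [2, 1, 5, 3, 4, 6]
Schedule:
  Job 2: M1 done at 4, M2 done at 13
  Job 1: M1 done at 12, M2 done at 23
  Job 5: M1 done at 21, M2 done at 32
  Job 3: M1 done at 30, M2 done at 40
  Job 4: M1 done at 37, M2 done at 44
  Job 6: M1 done at 47, M2 done at 48
Makespan = 48

48


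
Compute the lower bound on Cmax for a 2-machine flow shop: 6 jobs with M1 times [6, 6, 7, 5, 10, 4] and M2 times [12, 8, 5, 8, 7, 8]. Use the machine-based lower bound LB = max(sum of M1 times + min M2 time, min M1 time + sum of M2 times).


LB1 = sum(M1 times) + min(M2 times) = 38 + 5 = 43
LB2 = min(M1 times) + sum(M2 times) = 4 + 48 = 52
Lower bound = max(LB1, LB2) = max(43, 52) = 52

52


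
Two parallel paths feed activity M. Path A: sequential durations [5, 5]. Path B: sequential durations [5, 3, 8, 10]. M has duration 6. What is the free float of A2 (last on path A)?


ES(A2) = sum of predecessors on chain A = 5
EF(A2) = ES + duration = 5 + 5 = 10
Successor of A2 is M. ES(M) = max(sum(A), sum(B)) = max(10, 26) = 26
Free float = ES(successor) - EF(current) = 26 - 10 = 16

16


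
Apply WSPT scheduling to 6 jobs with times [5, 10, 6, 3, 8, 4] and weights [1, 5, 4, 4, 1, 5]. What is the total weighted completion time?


Compute p/w ratios and sort ascending (WSPT): [(3, 4), (4, 5), (6, 4), (10, 5), (5, 1), (8, 1)]
Compute weighted completion times:
  Job (p=3,w=4): C=3, w*C=4*3=12
  Job (p=4,w=5): C=7, w*C=5*7=35
  Job (p=6,w=4): C=13, w*C=4*13=52
  Job (p=10,w=5): C=23, w*C=5*23=115
  Job (p=5,w=1): C=28, w*C=1*28=28
  Job (p=8,w=1): C=36, w*C=1*36=36
Total weighted completion time = 278

278


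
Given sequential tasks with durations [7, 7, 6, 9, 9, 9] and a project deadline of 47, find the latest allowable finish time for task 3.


LF(activity 3) = deadline - sum of successor durations
Successors: activities 4 through 6 with durations [9, 9, 9]
Sum of successor durations = 27
LF = 47 - 27 = 20

20


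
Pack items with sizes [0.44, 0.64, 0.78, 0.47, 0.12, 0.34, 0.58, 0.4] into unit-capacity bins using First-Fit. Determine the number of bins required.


Place items sequentially using First-Fit:
  Item 0.44 -> new Bin 1
  Item 0.64 -> new Bin 2
  Item 0.78 -> new Bin 3
  Item 0.47 -> Bin 1 (now 0.91)
  Item 0.12 -> Bin 2 (now 0.76)
  Item 0.34 -> new Bin 4
  Item 0.58 -> Bin 4 (now 0.92)
  Item 0.4 -> new Bin 5
Total bins used = 5

5


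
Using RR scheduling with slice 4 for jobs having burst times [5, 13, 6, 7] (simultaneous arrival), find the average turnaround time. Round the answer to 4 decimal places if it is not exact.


Time quantum = 4
Execution trace:
  J1 runs 4 units, time = 4
  J2 runs 4 units, time = 8
  J3 runs 4 units, time = 12
  J4 runs 4 units, time = 16
  J1 runs 1 units, time = 17
  J2 runs 4 units, time = 21
  J3 runs 2 units, time = 23
  J4 runs 3 units, time = 26
  J2 runs 4 units, time = 30
  J2 runs 1 units, time = 31
Finish times: [17, 31, 23, 26]
Average turnaround = 97/4 = 24.25

24.25


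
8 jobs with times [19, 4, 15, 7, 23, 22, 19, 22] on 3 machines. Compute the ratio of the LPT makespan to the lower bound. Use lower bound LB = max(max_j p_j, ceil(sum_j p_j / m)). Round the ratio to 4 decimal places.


LPT order: [23, 22, 22, 19, 19, 15, 7, 4]
Machine loads after assignment: [45, 45, 41]
LPT makespan = 45
Lower bound = max(max_job, ceil(total/3)) = max(23, 44) = 44
Ratio = 45 / 44 = 1.0227

1.0227


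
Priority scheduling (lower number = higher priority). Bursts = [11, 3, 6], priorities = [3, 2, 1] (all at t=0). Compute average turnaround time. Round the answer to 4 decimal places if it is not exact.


Sort by priority (ascending = highest first):
Order: [(1, 6), (2, 3), (3, 11)]
Completion times:
  Priority 1, burst=6, C=6
  Priority 2, burst=3, C=9
  Priority 3, burst=11, C=20
Average turnaround = 35/3 = 11.6667

11.6667


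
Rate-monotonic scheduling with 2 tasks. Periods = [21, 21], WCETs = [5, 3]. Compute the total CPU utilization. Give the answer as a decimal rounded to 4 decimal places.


Compute individual utilizations (exact fractions):
  Task 1: C/T = 5/21 (approx. 0.2381)
  Task 2: C/T = 3/21 = 1/7 (approx. 0.1429)
Total utilization U = 5/21 + 1/7 = 8/21
Rounded to 4 decimal places: U = 0.3810
RM (Liu & Layland) bound for 2 tasks = 0.828427; compare with U = 8/21 (approx. 0.380952)
U <= bound, so schedulable by RM sufficient condition.

0.3810


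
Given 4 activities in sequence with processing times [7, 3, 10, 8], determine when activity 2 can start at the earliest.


Activity 2 starts after activities 1 through 1 complete.
Predecessor durations: [7]
ES = 7 = 7

7


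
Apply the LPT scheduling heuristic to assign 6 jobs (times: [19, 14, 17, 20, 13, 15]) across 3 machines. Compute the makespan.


Sort jobs in decreasing order (LPT): [20, 19, 17, 15, 14, 13]
Assign each job to the least loaded machine:
  Machine 1: jobs [20, 13], load = 33
  Machine 2: jobs [19, 14], load = 33
  Machine 3: jobs [17, 15], load = 32
Makespan = max load = 33

33


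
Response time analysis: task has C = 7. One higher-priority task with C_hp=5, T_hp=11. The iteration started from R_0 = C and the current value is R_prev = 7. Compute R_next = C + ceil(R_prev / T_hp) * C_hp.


R_next = C + ceil(R_prev / T_hp) * C_hp
ceil(7 / 11) = ceil(0.6364) = 1
Interference = 1 * 5 = 5
R_next = 7 + 5 = 12

12


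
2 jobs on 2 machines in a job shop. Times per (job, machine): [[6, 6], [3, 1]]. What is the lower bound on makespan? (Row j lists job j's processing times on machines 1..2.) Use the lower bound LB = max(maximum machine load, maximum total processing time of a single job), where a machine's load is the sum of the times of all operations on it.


Machine loads:
  Machine 1: 6 + 3 = 9
  Machine 2: 6 + 1 = 7
Max machine load = 9
Job totals:
  Job 1: 12
  Job 2: 4
Max job total = 12
Lower bound = max(9, 12) = 12

12


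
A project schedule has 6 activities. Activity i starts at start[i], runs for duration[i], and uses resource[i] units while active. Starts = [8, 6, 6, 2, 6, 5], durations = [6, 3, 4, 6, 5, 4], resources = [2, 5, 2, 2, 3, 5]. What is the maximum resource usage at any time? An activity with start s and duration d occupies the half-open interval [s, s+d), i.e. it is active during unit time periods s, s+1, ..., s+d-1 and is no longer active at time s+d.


Each activity i is active on [start_i, start_i + duration_i).
Compute total resource usage per time slot:
  t=0: active resources = [], total = 0
  t=1: active resources = [], total = 0
  t=2: active resources = [2], total = 2
  t=3: active resources = [2], total = 2
  t=4: active resources = [2], total = 2
  t=5: active resources = [2, 5], total = 7
  t=6: active resources = [5, 2, 2, 3, 5], total = 17
  t=7: active resources = [5, 2, 2, 3, 5], total = 17
  t=8: active resources = [2, 5, 2, 3, 5], total = 17
  t=9: active resources = [2, 2, 3], total = 7
  t=10: active resources = [2, 3], total = 5
  t=11: active resources = [2], total = 2
  t=12: active resources = [2], total = 2
  t=13: active resources = [2], total = 2
Peak resource demand = 17

17


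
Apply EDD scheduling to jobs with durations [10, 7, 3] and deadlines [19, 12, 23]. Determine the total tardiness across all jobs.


Sort by due date (EDD order): [(7, 12), (10, 19), (3, 23)]
Compute completion times and tardiness:
  Job 1: p=7, d=12, C=7, tardiness=max(0,7-12)=0
  Job 2: p=10, d=19, C=17, tardiness=max(0,17-19)=0
  Job 3: p=3, d=23, C=20, tardiness=max(0,20-23)=0
Total tardiness = 0

0


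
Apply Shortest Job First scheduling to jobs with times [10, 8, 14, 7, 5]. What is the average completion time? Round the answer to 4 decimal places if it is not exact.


SJF order (ascending): [5, 7, 8, 10, 14]
Completion times:
  Job 1: burst=5, C=5
  Job 2: burst=7, C=12
  Job 3: burst=8, C=20
  Job 4: burst=10, C=30
  Job 5: burst=14, C=44
Average completion = 111/5 = 22.2

22.2


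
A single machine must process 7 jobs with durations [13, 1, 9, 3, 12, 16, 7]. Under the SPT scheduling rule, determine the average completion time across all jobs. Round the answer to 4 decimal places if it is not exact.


Sort jobs by processing time (SPT order): [1, 3, 7, 9, 12, 13, 16]
Compute completion times sequentially:
  Job 1: processing = 1, completes at 1
  Job 2: processing = 3, completes at 4
  Job 3: processing = 7, completes at 11
  Job 4: processing = 9, completes at 20
  Job 5: processing = 12, completes at 32
  Job 6: processing = 13, completes at 45
  Job 7: processing = 16, completes at 61
Sum of completion times = 174
Average completion time = 174/7 = 24.8571

24.8571


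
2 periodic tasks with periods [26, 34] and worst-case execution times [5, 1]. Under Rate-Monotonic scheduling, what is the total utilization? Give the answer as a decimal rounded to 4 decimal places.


Compute individual utilizations (exact fractions):
  Task 1: C/T = 5/26 (approx. 0.1923)
  Task 2: C/T = 1/34 (approx. 0.0294)
Total utilization U = 5/26 + 1/34 = 49/221
Rounded to 4 decimal places: U = 0.2217
RM (Liu & Layland) bound for 2 tasks = 0.828427; compare with U = 49/221 (approx. 0.221719)
U <= bound, so schedulable by RM sufficient condition.

0.2217


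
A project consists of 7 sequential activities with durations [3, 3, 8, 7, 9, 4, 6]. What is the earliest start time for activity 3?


Activity 3 starts after activities 1 through 2 complete.
Predecessor durations: [3, 3]
ES = 3 + 3 = 6

6


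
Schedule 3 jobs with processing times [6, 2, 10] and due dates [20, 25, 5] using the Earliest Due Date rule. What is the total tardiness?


Sort by due date (EDD order): [(10, 5), (6, 20), (2, 25)]
Compute completion times and tardiness:
  Job 1: p=10, d=5, C=10, tardiness=max(0,10-5)=5
  Job 2: p=6, d=20, C=16, tardiness=max(0,16-20)=0
  Job 3: p=2, d=25, C=18, tardiness=max(0,18-25)=0
Total tardiness = 5

5
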